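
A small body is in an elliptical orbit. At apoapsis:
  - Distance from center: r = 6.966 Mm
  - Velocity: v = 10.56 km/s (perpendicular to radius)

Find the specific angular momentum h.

Convert to SI: r = 6.966 Mm = 6.966e+06 m; v = 10.56 km/s = 10560 m/s.
With v perpendicular to r, h = r · v.
h = 6.966e+06 · 10560 m²/s ≈ 7.356e+10 m²/s.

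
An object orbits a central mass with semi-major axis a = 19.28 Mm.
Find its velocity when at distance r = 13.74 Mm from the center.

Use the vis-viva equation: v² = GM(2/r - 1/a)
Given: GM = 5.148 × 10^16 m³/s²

Convert to SI: a = 19.28 Mm = 1.928e+07 m; r = 13.74 Mm = 1.374e+07 m.
Vis-viva: v = √(GM · (2/r − 1/a)).
2/r − 1/a = 2/1.374e+07 − 1/1.928e+07 = 9.36932e-08 m⁻¹.
v = √(5.148e+16 · 9.36932e-08) m/s ≈ 6.945e+04 m/s = 69.45 km/s.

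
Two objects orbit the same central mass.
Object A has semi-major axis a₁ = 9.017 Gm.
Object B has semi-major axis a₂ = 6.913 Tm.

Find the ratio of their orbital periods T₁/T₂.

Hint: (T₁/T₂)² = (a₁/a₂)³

Convert to SI: a₁ = 9.017 Gm = 9.017e+09 m; a₂ = 6.913 Tm = 6.913e+12 m.
From Kepler's third law, (T₁/T₂)² = (a₁/a₂)³, so T₁/T₂ = (a₁/a₂)^(3/2).
a₁/a₂ = 9.017e+09 / 6.913e+12 = 0.00130435.
T₁/T₂ = (0.00130435)^(3/2) ≈ 4.711e-05.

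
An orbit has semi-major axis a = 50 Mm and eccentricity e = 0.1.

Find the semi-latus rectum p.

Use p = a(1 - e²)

Convert to SI: a = 50 Mm = 5e+07 m.
p = a (1 − e²).
p = 5e+07 · (1 − (0.1)²) = 5e+07 · 0.99 ≈ 4.95e+07 m = 49.5 Mm.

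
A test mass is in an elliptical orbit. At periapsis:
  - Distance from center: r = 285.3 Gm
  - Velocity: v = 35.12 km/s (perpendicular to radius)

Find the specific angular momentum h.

Convert to SI: r = 285.3 Gm = 2.853e+11 m; v = 35.12 km/s = 35120 m/s.
With v perpendicular to r, h = r · v.
h = 2.853e+11 · 35120 m²/s ≈ 1.002e+16 m²/s.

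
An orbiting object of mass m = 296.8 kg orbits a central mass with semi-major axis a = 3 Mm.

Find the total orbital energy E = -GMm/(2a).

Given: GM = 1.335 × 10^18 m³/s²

Convert to SI: a = 3 Mm = 3e+06 m.
E = −GMm / (2a).
E = −1.335e+18 · 296.8 / (2 · 3e+06) J ≈ -6.604e+13 J = -66.04 TJ.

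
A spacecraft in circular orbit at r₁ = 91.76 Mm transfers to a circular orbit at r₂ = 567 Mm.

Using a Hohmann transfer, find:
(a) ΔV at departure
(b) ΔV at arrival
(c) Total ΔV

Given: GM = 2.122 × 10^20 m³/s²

Convert to SI: r₁ = 91.76 Mm = 9.176e+07 m; r₂ = 567 Mm = 5.67e+08 m.
Transfer semi-major axis: a_t = (r₁ + r₂)/2 = (9.176e+07 + 5.67e+08)/2 = 3.2938e+08 m.
Circular speeds: v₁ = √(GM/r₁) = 1.52071e+06 m/s, v₂ = √(GM/r₂) = 611760 m/s.
Transfer speeds (vis-viva v² = GM(2/r − 1/a_t)): v₁ᵗ = 1.99521e+06 m/s, v₂ᵗ = 322893 m/s.
(a) ΔV₁ = |v₁ᵗ − v₁| ≈ 4.745e+05 m/s = 474.5 km/s.
(b) ΔV₂ = |v₂ − v₂ᵗ| ≈ 2.889e+05 m/s = 288.9 km/s.
(c) ΔV_total = ΔV₁ + ΔV₂ ≈ 7.634e+05 m/s = 763.4 km/s.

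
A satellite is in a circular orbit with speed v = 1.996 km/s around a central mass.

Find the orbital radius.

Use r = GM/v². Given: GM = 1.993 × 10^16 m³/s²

Convert to SI: v = 1.996 km/s = 1996 m/s.
For a circular orbit, v² = GM / r, so r = GM / v².
r = 1.993e+16 / (1996)² m ≈ 5.002e+09 m = 5.002 Gm.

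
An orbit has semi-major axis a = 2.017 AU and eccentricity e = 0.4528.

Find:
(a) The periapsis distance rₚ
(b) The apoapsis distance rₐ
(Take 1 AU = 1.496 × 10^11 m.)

Convert to SI: a = 2.017 AU = 3.01743e+11 m.
(a) rₚ = a(1 − e) = 3.01743e+11 · (1 − 0.4528) = 3.01743e+11 · 0.5472 ≈ 1.651e+11 m = 1.104 AU.
(b) rₐ = a(1 + e) = 3.01743e+11 · (1 + 0.4528) = 3.01743e+11 · 1.4528 ≈ 4.384e+11 m = 2.93 AU.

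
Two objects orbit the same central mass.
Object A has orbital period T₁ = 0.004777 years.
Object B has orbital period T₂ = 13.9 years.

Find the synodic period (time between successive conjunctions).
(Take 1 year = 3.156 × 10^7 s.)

Convert to SI: T₁ = 0.004777 years = 150762 s; T₂ = 13.9 years = 4.38684e+08 s.
T_syn = |T₁ · T₂ / (T₁ − T₂)|.
T_syn = |150762 · 4.38684e+08 / (150762 − 4.38684e+08)| s ≈ 1.508e+05 s = 0.004779 years.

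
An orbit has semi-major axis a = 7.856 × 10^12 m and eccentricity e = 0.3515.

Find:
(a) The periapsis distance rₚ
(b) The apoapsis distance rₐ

(a) rₚ = a(1 − e) = 7.856e+12 · (1 − 0.3515) = 7.856e+12 · 0.6485 ≈ 5.095e+12 m = 5.095 × 10^12 m.
(b) rₐ = a(1 + e) = 7.856e+12 · (1 + 0.3515) = 7.856e+12 · 1.3515 ≈ 1.062e+13 m = 1.062 × 10^13 m.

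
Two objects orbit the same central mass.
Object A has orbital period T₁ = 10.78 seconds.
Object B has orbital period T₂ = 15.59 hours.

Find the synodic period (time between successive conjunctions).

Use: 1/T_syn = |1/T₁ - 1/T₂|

Convert to SI: T₂ = 15.59 hours = 56124 s.
T_syn = |T₁ · T₂ / (T₁ − T₂)|.
T_syn = |10.78 · 56124 / (10.78 − 56124)| s ≈ 10.78 s = 10.78 seconds.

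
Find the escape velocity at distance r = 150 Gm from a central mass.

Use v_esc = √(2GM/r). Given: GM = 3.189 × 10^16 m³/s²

Convert to SI: r = 150 Gm = 1.5e+11 m.
Escape velocity comes from setting total energy to zero: ½v² − GM/r = 0 ⇒ v_esc = √(2GM / r).
v_esc = √(2 · 3.189e+16 / 1.5e+11) m/s ≈ 652.1 m/s = 652.1 m/s.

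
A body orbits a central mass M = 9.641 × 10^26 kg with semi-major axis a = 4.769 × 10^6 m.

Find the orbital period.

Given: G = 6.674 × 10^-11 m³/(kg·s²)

GM = G · M = 6.674e-11 · 9.641e+26 = 6.4344e+16 m³/s².
Kepler's third law: T = 2π √(a³ / GM).
Substituting a = 4.769e+06 m and GM = 6.4344e+16 m³/s²:
T = 2π √((4.769e+06)³ / 6.4344e+16) s
T ≈ 258 s = 4.299 minutes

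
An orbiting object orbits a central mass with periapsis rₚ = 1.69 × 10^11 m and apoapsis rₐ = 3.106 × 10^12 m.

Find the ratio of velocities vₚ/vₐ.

Conservation of angular momentum gives rₚvₚ = rₐvₐ, so vₚ/vₐ = rₐ/rₚ.
vₚ/vₐ = 3.106e+12 / 1.69e+11 ≈ 18.38.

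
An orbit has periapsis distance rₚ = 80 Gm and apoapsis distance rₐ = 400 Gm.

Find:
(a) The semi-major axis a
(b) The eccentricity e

Convert to SI: rₚ = 80 Gm = 8e+10 m; rₐ = 400 Gm = 4e+11 m.
(a) a = (rₚ + rₐ) / 2 = (8e+10 + 4e+11) / 2 ≈ 2.4e+11 m = 240 Gm.
(b) e = (rₐ − rₚ) / (rₐ + rₚ) = (4e+11 − 8e+10) / (4e+11 + 8e+10) ≈ 0.6667.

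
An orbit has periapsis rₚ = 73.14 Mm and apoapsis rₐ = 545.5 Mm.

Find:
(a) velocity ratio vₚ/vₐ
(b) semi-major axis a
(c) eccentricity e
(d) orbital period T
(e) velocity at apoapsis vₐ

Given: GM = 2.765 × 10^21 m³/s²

Convert to SI: rₚ = 73.14 Mm = 7.314e+07 m; rₐ = 545.5 Mm = 5.455e+08 m.
(a) Conservation of angular momentum (rₚvₚ = rₐvₐ) gives vₚ/vₐ = rₐ/rₚ = 5.455e+08/7.314e+07 ≈ 7.458
(b) a = (rₚ + rₐ)/2 = (7.314e+07 + 5.455e+08)/2 ≈ 3.093e+08 m
(c) e = (rₐ − rₚ)/(rₐ + rₚ) = (5.455e+08 − 7.314e+07)/(5.455e+08 + 7.314e+07) ≈ 0.7635
(d) With a = (rₚ + rₐ)/2 = 3.0932e+08 m, T = 2π √(a³/GM) = 2π √((3.0932e+08)³/2.765e+21) s ≈ 650 s
(e) With a = (rₚ + rₐ)/2 = 3.0932e+08 m, vₐ = √(GM (2/rₐ − 1/a)) = √(2.765e+21 · (2/5.455e+08 − 1/3.0932e+08)) m/s ≈ 1.095e+06 m/s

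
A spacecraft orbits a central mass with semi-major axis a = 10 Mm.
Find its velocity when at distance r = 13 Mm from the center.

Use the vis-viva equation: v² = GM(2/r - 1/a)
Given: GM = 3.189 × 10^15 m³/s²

Convert to SI: a = 10 Mm = 1e+07 m; r = 13 Mm = 1.3e+07 m.
Vis-viva: v = √(GM · (2/r − 1/a)).
2/r − 1/a = 2/1.3e+07 − 1/1e+07 = 5.38462e-08 m⁻¹.
v = √(3.189e+15 · 5.38462e-08) m/s ≈ 1.31e+04 m/s = 13.1 km/s.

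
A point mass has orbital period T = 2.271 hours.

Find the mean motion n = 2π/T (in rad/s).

Convert to SI: T = 2.271 hours = 8175.6 s.
n = 2π / T.
n = 2π / 8175.6 s ≈ 0.0007685 rad/s.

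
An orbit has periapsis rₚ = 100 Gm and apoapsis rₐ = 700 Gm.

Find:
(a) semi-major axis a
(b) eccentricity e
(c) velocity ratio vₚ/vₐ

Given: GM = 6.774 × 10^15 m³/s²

Convert to SI: rₚ = 100 Gm = 1e+11 m; rₐ = 700 Gm = 7e+11 m.
(a) a = (rₚ + rₐ)/2 = (1e+11 + 7e+11)/2 ≈ 4e+11 m
(b) e = (rₐ − rₚ)/(rₐ + rₚ) = (7e+11 − 1e+11)/(7e+11 + 1e+11) ≈ 0.75
(c) Conservation of angular momentum (rₚvₚ = rₐvₐ) gives vₚ/vₐ = rₐ/rₚ = 7e+11/1e+11 ≈ 7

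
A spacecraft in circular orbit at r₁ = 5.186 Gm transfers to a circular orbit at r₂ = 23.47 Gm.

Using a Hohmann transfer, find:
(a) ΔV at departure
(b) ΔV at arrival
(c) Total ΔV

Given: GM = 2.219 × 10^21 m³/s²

Convert to SI: r₁ = 5.186 Gm = 5.186e+09 m; r₂ = 23.47 Gm = 2.347e+10 m.
Transfer semi-major axis: a_t = (r₁ + r₂)/2 = (5.186e+09 + 2.347e+10)/2 = 1.4328e+10 m.
Circular speeds: v₁ = √(GM/r₁) = 654127 m/s, v₂ = √(GM/r₂) = 307484 m/s.
Transfer speeds (vis-viva v² = GM(2/r − 1/a_t)): v₁ᵗ = 837194 m/s, v₂ᵗ = 184989 m/s.
(a) ΔV₁ = |v₁ᵗ − v₁| ≈ 1.831e+05 m/s = 183.1 km/s.
(b) ΔV₂ = |v₂ − v₂ᵗ| ≈ 1.225e+05 m/s = 122.5 km/s.
(c) ΔV_total = ΔV₁ + ΔV₂ ≈ 3.056e+05 m/s = 305.6 km/s.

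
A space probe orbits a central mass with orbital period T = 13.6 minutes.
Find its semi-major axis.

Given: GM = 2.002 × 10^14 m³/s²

Convert to SI: T = 13.6 minutes = 816 s.
Invert Kepler's third law: a = (GM · T² / (4π²))^(1/3).
Substituting T = 816 s and GM = 2.002e+14 m³/s²:
a = (2.002e+14 · (816)² / (4π²))^(1/3) m
a ≈ 1.5e+06 m = 1.5 Mm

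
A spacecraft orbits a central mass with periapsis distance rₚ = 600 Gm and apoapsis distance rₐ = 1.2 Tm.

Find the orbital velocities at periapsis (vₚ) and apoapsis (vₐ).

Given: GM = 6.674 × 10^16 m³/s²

Convert to SI: rₚ = 600 Gm = 6e+11 m; rₐ = 1.2 Tm = 1.2e+12 m.
Use the vis-viva equation v² = GM(2/r − 1/a) with a = (rₚ + rₐ)/2 = (6e+11 + 1.2e+12)/2 = 9e+11 m.
vₚ = √(GM · (2/rₚ − 1/a)) = √(6.674e+16 · (2/6e+11 − 1/9e+11)) m/s ≈ 385.1 m/s = 385.1 m/s.
vₐ = √(GM · (2/rₐ − 1/a)) = √(6.674e+16 · (2/1.2e+12 − 1/9e+11)) m/s ≈ 192.6 m/s = 192.6 m/s.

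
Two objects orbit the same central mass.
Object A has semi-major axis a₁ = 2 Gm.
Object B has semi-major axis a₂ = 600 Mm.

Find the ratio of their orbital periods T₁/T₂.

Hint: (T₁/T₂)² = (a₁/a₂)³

Convert to SI: a₁ = 2 Gm = 2e+09 m; a₂ = 600 Mm = 6e+08 m.
From Kepler's third law, (T₁/T₂)² = (a₁/a₂)³, so T₁/T₂ = (a₁/a₂)^(3/2).
a₁/a₂ = 2e+09 / 6e+08 = 3.33333.
T₁/T₂ = (3.33333)^(3/2) ≈ 6.086.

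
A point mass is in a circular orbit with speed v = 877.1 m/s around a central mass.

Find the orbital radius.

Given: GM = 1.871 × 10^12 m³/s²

For a circular orbit, v² = GM / r, so r = GM / v².
r = 1.871e+12 / (877.1)² m ≈ 2.432e+06 m = 2.432 × 10^6 m.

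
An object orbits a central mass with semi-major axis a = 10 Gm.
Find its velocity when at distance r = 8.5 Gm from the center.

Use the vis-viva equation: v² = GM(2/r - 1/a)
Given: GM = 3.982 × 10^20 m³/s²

Convert to SI: a = 10 Gm = 1e+10 m; r = 8.5 Gm = 8.5e+09 m.
Vis-viva: v = √(GM · (2/r − 1/a)).
2/r − 1/a = 2/8.5e+09 − 1/1e+10 = 1.35294e-10 m⁻¹.
v = √(3.982e+20 · 1.35294e-10) m/s ≈ 2.321e+05 m/s = 232.1 km/s.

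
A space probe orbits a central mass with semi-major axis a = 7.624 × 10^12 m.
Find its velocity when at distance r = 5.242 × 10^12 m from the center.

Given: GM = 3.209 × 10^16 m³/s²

Vis-viva: v = √(GM · (2/r − 1/a)).
2/r − 1/a = 2/5.242e+12 − 1/7.624e+12 = 2.50369e-13 m⁻¹.
v = √(3.209e+16 · 2.50369e-13) m/s ≈ 89.63 m/s = 89.63 m/s.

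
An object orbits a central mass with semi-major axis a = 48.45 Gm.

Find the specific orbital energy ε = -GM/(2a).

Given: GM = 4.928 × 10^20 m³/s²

Convert to SI: a = 48.45 Gm = 4.845e+10 m.
ε = −GM / (2a).
ε = −4.928e+20 / (2 · 4.845e+10) J/kg ≈ -5.086e+09 J/kg = -5.086 GJ/kg.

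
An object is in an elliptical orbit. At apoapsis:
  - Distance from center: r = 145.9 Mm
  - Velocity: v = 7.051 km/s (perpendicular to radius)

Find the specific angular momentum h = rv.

Convert to SI: r = 145.9 Mm = 1.459e+08 m; v = 7.051 km/s = 7051 m/s.
With v perpendicular to r, h = r · v.
h = 1.459e+08 · 7051 m²/s ≈ 1.029e+12 m²/s.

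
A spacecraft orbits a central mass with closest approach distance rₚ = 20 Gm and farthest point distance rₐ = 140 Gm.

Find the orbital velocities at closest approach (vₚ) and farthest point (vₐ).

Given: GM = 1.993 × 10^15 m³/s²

Convert to SI: rₚ = 20 Gm = 2e+10 m; rₐ = 140 Gm = 1.4e+11 m.
Use the vis-viva equation v² = GM(2/r − 1/a) with a = (rₚ + rₐ)/2 = (2e+10 + 1.4e+11)/2 = 8e+10 m.
vₚ = √(GM · (2/rₚ − 1/a)) = √(1.993e+15 · (2/2e+10 − 1/8e+10)) m/s ≈ 417.6 m/s = 417.6 m/s.
vₐ = √(GM · (2/rₐ − 1/a)) = √(1.993e+15 · (2/1.4e+11 − 1/8e+10)) m/s ≈ 59.66 m/s = 59.66 m/s.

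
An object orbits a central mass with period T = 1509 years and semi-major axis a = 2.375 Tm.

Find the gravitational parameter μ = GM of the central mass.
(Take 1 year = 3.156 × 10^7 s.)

Convert to SI: T = 1509 years = 4.7624e+10 s; a = 2.375 Tm = 2.375e+12 m.
GM = 4π² · a³ / T².
GM = 4π² · (2.375e+12)³ / (4.7624e+10)² m³/s² ≈ 2.332e+17 m³/s² = 2.332 × 10^17 m³/s².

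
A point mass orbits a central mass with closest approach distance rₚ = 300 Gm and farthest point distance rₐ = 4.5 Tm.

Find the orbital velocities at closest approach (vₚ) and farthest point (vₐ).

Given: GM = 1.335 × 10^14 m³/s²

Convert to SI: rₚ = 300 Gm = 3e+11 m; rₐ = 4.5 Tm = 4.5e+12 m.
Use the vis-viva equation v² = GM(2/r − 1/a) with a = (rₚ + rₐ)/2 = (3e+11 + 4.5e+12)/2 = 2.4e+12 m.
vₚ = √(GM · (2/rₚ − 1/a)) = √(1.335e+14 · (2/3e+11 − 1/2.4e+12)) m/s ≈ 28.89 m/s = 28.89 m/s.
vₐ = √(GM · (2/rₐ − 1/a)) = √(1.335e+14 · (2/4.5e+12 − 1/2.4e+12)) m/s ≈ 1.926 m/s = 1.926 m/s.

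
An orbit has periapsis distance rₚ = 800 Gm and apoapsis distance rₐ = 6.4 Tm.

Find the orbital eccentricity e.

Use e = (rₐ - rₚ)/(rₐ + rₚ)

Convert to SI: rₚ = 800 Gm = 8e+11 m; rₐ = 6.4 Tm = 6.4e+12 m.
e = (rₐ − rₚ) / (rₐ + rₚ).
e = (6.4e+12 − 8e+11) / (6.4e+12 + 8e+11) = 5.6e+12 / 7.2e+12 ≈ 0.7778.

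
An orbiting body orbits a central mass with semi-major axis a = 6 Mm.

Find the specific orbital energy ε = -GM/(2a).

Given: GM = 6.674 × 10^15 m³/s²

Convert to SI: a = 6 Mm = 6e+06 m.
ε = −GM / (2a).
ε = −6.674e+15 / (2 · 6e+06) J/kg ≈ -5.562e+08 J/kg = -556.2 MJ/kg.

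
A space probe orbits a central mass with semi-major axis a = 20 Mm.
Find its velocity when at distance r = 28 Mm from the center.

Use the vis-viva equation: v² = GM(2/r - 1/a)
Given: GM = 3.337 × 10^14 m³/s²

Convert to SI: a = 20 Mm = 2e+07 m; r = 28 Mm = 2.8e+07 m.
Vis-viva: v = √(GM · (2/r − 1/a)).
2/r − 1/a = 2/2.8e+07 − 1/2e+07 = 2.14286e-08 m⁻¹.
v = √(3.337e+14 · 2.14286e-08) m/s ≈ 2674 m/s = 2.674 km/s.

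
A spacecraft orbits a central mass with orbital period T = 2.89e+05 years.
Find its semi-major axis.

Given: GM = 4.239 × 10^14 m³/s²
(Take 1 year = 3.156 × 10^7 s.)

Convert to SI: T = 2.89e+05 years = 9.12084e+12 s.
Invert Kepler's third law: a = (GM · T² / (4π²))^(1/3).
Substituting T = 9.12084e+12 s and GM = 4.239e+14 m³/s²:
a = (4.239e+14 · (9.12084e+12)² / (4π²))^(1/3) m
a ≈ 9.631e+12 m = 9.631 Tm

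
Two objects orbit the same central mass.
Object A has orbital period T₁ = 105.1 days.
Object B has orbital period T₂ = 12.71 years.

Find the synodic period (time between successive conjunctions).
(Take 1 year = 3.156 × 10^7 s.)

Convert to SI: T₁ = 105.1 days = 9.08064e+06 s; T₂ = 12.71 years = 4.01128e+08 s.
T_syn = |T₁ · T₂ / (T₁ − T₂)|.
T_syn = |9.08064e+06 · 4.01128e+08 / (9.08064e+06 − 4.01128e+08)| s ≈ 9.291e+06 s = 107.5 days.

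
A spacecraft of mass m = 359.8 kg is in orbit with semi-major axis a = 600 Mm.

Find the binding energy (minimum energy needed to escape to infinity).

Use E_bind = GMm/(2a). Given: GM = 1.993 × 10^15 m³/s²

Convert to SI: a = 600 Mm = 6e+08 m.
Total orbital energy is E = −GMm/(2a); binding energy is E_bind = −E = GMm/(2a).
E_bind = 1.993e+15 · 359.8 / (2 · 6e+08) J ≈ 5.976e+08 J = 597.6 MJ.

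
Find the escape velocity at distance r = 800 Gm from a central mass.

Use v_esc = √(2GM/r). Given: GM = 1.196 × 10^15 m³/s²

Convert to SI: r = 800 Gm = 8e+11 m.
Escape velocity comes from setting total energy to zero: ½v² − GM/r = 0 ⇒ v_esc = √(2GM / r).
v_esc = √(2 · 1.196e+15 / 8e+11) m/s ≈ 54.68 m/s = 54.68 m/s.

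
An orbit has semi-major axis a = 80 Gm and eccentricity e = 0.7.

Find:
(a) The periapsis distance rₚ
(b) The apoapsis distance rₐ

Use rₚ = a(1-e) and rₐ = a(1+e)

Convert to SI: a = 80 Gm = 8e+10 m.
(a) rₚ = a(1 − e) = 8e+10 · (1 − 0.7) = 8e+10 · 0.3 ≈ 2.4e+10 m = 24 Gm.
(b) rₐ = a(1 + e) = 8e+10 · (1 + 0.7) = 8e+10 · 1.7 ≈ 1.36e+11 m = 136 Gm.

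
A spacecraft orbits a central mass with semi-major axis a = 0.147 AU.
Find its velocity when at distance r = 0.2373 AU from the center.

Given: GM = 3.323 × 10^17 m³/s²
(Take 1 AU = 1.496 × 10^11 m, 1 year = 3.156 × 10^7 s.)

Convert to SI: a = 0.147 AU = 2.19912e+10 m; r = 0.2373 AU = 3.55001e+10 m.
Vis-viva: v = √(GM · (2/r − 1/a)).
2/r − 1/a = 2/3.55001e+10 − 1/2.19912e+10 = 1.08652e-11 m⁻¹.
v = √(3.323e+17 · 1.08652e-11) m/s ≈ 1900 m/s = 0.4009 AU/year.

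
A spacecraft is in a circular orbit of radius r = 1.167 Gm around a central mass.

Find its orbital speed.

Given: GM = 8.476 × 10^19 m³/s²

Convert to SI: r = 1.167 Gm = 1.167e+09 m.
For a circular orbit, gravity supplies the centripetal force, so v = √(GM / r).
v = √(8.476e+19 / 1.167e+09) m/s ≈ 2.695e+05 m/s = 269.5 km/s.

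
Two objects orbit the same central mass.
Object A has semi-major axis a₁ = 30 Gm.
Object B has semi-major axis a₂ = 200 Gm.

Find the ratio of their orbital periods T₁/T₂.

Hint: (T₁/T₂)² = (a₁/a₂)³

Convert to SI: a₁ = 30 Gm = 3e+10 m; a₂ = 200 Gm = 2e+11 m.
From Kepler's third law, (T₁/T₂)² = (a₁/a₂)³, so T₁/T₂ = (a₁/a₂)^(3/2).
a₁/a₂ = 3e+10 / 2e+11 = 0.15.
T₁/T₂ = (0.15)^(3/2) ≈ 0.05809.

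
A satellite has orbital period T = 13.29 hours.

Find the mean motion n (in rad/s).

Convert to SI: T = 13.29 hours = 47844 s.
n = 2π / T.
n = 2π / 47844 s ≈ 0.0001313 rad/s.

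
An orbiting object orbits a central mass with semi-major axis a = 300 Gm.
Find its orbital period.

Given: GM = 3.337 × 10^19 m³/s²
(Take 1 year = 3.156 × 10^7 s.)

Convert to SI: a = 300 Gm = 3e+11 m.
Kepler's third law: T = 2π √(a³ / GM).
Substituting a = 3e+11 m and GM = 3.337e+19 m³/s²:
T = 2π √((3e+11)³ / 3.337e+19) s
T ≈ 1.787e+08 s = 5.663 years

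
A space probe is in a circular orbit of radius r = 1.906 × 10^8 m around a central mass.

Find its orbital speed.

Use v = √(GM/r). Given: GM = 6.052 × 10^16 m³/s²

For a circular orbit, gravity supplies the centripetal force, so v = √(GM / r).
v = √(6.052e+16 / 1.906e+08) m/s ≈ 1.782e+04 m/s = 17.82 km/s.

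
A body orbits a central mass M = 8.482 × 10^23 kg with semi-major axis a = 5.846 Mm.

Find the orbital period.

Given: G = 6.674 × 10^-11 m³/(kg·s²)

Convert to SI: a = 5.846 Mm = 5.846e+06 m.
GM = G · M = 6.674e-11 · 8.482e+23 = 5.66089e+13 m³/s².
Kepler's third law: T = 2π √(a³ / GM).
Substituting a = 5.846e+06 m and GM = 5.66089e+13 m³/s²:
T = 2π √((5.846e+06)³ / 5.66089e+13) s
T ≈ 1.18e+04 s = 3.279 hours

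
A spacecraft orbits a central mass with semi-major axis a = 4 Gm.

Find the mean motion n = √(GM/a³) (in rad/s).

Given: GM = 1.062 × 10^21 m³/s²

Convert to SI: a = 4 Gm = 4e+09 m.
n = √(GM / a³).
n = √(1.062e+21 / (4e+09)³) rad/s ≈ 0.0001288 rad/s.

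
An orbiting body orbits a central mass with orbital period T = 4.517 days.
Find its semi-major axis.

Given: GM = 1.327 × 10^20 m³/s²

Convert to SI: T = 4.517 days = 390269 s.
Invert Kepler's third law: a = (GM · T² / (4π²))^(1/3).
Substituting T = 390269 s and GM = 1.327e+20 m³/s²:
a = (1.327e+20 · (390269)² / (4π²))^(1/3) m
a ≈ 8e+09 m = 8 Gm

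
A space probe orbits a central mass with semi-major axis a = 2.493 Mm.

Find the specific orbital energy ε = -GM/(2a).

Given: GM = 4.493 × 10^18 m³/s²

Convert to SI: a = 2.493 Mm = 2.493e+06 m.
ε = −GM / (2a).
ε = −4.493e+18 / (2 · 2.493e+06) J/kg ≈ -9.011e+11 J/kg = -901.1 GJ/kg.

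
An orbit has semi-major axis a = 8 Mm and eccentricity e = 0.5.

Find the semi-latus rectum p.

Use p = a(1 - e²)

Convert to SI: a = 8 Mm = 8e+06 m.
p = a (1 − e²).
p = 8e+06 · (1 − (0.5)²) = 8e+06 · 0.75 ≈ 6e+06 m = 6 Mm.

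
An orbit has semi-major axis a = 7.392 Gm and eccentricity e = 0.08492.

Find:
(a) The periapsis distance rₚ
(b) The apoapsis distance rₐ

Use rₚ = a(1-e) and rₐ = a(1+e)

Convert to SI: a = 7.392 Gm = 7.392e+09 m.
(a) rₚ = a(1 − e) = 7.392e+09 · (1 − 0.08492) = 7.392e+09 · 0.91508 ≈ 6.764e+09 m = 6.764 Gm.
(b) rₐ = a(1 + e) = 7.392e+09 · (1 + 0.08492) = 7.392e+09 · 1.08492 ≈ 8.02e+09 m = 8.02 Gm.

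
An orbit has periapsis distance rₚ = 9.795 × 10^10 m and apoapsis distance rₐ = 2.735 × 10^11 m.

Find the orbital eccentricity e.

e = (rₐ − rₚ) / (rₐ + rₚ).
e = (2.735e+11 − 9.795e+10) / (2.735e+11 + 9.795e+10) = 1.7555e+11 / 3.7145e+11 ≈ 0.4726.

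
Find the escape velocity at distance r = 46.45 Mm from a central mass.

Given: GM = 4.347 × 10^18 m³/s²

Convert to SI: r = 46.45 Mm = 4.645e+07 m.
Escape velocity comes from setting total energy to zero: ½v² − GM/r = 0 ⇒ v_esc = √(2GM / r).
v_esc = √(2 · 4.347e+18 / 4.645e+07) m/s ≈ 4.326e+05 m/s = 432.6 km/s.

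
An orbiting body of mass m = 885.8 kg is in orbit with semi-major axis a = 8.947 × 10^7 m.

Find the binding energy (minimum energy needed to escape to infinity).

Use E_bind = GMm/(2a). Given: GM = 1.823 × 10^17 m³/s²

Total orbital energy is E = −GMm/(2a); binding energy is E_bind = −E = GMm/(2a).
E_bind = 1.823e+17 · 885.8 / (2 · 8.947e+07) J ≈ 9.024e+11 J = 902.4 GJ.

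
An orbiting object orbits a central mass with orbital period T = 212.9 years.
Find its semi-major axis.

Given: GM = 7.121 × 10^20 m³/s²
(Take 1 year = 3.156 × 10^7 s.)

Convert to SI: T = 212.9 years = 6.71912e+09 s.
Invert Kepler's third law: a = (GM · T² / (4π²))^(1/3).
Substituting T = 6.71912e+09 s and GM = 7.121e+20 m³/s²:
a = (7.121e+20 · (6.71912e+09)² / (4π²))^(1/3) m
a ≈ 9.338e+12 m = 9.338 Tm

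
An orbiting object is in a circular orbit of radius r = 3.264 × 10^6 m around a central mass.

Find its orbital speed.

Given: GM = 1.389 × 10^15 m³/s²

For a circular orbit, gravity supplies the centripetal force, so v = √(GM / r).
v = √(1.389e+15 / 3.264e+06) m/s ≈ 2.063e+04 m/s = 20.63 km/s.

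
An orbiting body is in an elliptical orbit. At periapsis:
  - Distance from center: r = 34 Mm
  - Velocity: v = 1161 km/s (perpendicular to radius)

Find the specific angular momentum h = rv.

Convert to SI: r = 34 Mm = 3.4e+07 m; v = 1161 km/s = 1.161e+06 m/s.
With v perpendicular to r, h = r · v.
h = 3.4e+07 · 1.161e+06 m²/s ≈ 3.947e+13 m²/s.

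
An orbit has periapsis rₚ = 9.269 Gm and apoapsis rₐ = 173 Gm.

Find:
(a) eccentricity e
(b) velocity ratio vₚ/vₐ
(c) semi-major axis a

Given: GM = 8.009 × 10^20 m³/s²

Convert to SI: rₚ = 9.269 Gm = 9.269e+09 m; rₐ = 173 Gm = 1.73e+11 m.
(a) e = (rₐ − rₚ)/(rₐ + rₚ) = (1.73e+11 − 9.269e+09)/(1.73e+11 + 9.269e+09) ≈ 0.8983
(b) Conservation of angular momentum (rₚvₚ = rₐvₐ) gives vₚ/vₐ = rₐ/rₚ = 1.73e+11/9.269e+09 ≈ 18.66
(c) a = (rₚ + rₐ)/2 = (9.269e+09 + 1.73e+11)/2 ≈ 9.113e+10 m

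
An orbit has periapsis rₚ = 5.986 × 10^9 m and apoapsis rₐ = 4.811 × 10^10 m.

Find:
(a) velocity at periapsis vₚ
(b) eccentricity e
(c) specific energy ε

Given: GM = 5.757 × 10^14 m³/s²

(a) With a = (rₚ + rₐ)/2 = 2.7048e+10 m, vₚ = √(GM (2/rₚ − 1/a)) = √(5.757e+14 · (2/5.986e+09 − 1/2.7048e+10)) m/s ≈ 413.6 m/s
(b) e = (rₐ − rₚ)/(rₐ + rₚ) = (4.811e+10 − 5.986e+09)/(4.811e+10 + 5.986e+09) ≈ 0.7787
(c) With a = (rₚ + rₐ)/2 = 2.7048e+10 m, ε = −GM/(2a) = −5.757e+14/(2 · 2.7048e+10) J/kg ≈ -1.064e+04 J/kg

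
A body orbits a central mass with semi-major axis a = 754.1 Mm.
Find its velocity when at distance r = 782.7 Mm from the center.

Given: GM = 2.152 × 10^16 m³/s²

Convert to SI: a = 754.1 Mm = 7.541e+08 m; r = 782.7 Mm = 7.827e+08 m.
Vis-viva: v = √(GM · (2/r − 1/a)).
2/r − 1/a = 2/7.827e+08 − 1/7.541e+08 = 1.22917e-09 m⁻¹.
v = √(2.152e+16 · 1.22917e-09) m/s ≈ 5143 m/s = 5.143 km/s.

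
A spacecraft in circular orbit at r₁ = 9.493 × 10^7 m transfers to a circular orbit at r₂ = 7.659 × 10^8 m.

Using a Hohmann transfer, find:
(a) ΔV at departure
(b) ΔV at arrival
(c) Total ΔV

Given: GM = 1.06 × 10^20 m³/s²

Transfer semi-major axis: a_t = (r₁ + r₂)/2 = (9.493e+07 + 7.659e+08)/2 = 4.30415e+08 m.
Circular speeds: v₁ = √(GM/r₁) = 1.0567e+06 m/s, v₂ = √(GM/r₂) = 372021 m/s.
Transfer speeds (vis-viva v² = GM(2/r − 1/a_t)): v₁ᵗ = 1.40959e+06 m/s, v₂ᵗ = 174713 m/s.
(a) ΔV₁ = |v₁ᵗ − v₁| ≈ 3.529e+05 m/s = 352.9 km/s.
(b) ΔV₂ = |v₂ − v₂ᵗ| ≈ 1.973e+05 m/s = 197.3 km/s.
(c) ΔV_total = ΔV₁ + ΔV₂ ≈ 5.502e+05 m/s = 550.2 km/s.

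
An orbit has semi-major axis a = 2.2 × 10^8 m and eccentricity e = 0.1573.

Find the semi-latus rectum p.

p = a (1 − e²).
p = 2.2e+08 · (1 − (0.1573)²) = 2.2e+08 · 0.975257 ≈ 2.146e+08 m = 2.146 × 10^8 m.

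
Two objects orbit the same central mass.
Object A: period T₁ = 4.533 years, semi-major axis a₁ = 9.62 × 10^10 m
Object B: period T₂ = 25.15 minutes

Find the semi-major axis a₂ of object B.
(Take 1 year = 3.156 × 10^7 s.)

Convert to SI: T₁ = 4.533 years = 1.43061e+08 s; T₂ = 25.15 minutes = 1509 s.
Kepler's third law: (T₁/T₂)² = (a₁/a₂)³ ⇒ a₂ = a₁ · (T₂/T₁)^(2/3).
T₂/T₁ = 1509 / 1.43061e+08 = 1.05479e-05.
a₂ = 9.62e+10 · (1.05479e-05)^(2/3) m ≈ 4.627e+07 m = 4.627 × 10^7 m.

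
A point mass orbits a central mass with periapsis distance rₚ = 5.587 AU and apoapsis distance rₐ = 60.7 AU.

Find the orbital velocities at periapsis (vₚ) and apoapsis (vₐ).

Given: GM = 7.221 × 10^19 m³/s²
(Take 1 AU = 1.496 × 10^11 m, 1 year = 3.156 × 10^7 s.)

Convert to SI: rₚ = 5.587 AU = 8.35815e+11 m; rₐ = 60.7 AU = 9.08072e+12 m.
Use the vis-viva equation v² = GM(2/r − 1/a) with a = (rₚ + rₐ)/2 = (8.35815e+11 + 9.08072e+12)/2 = 4.95827e+12 m.
vₚ = √(GM · (2/rₚ − 1/a)) = √(7.221e+19 · (2/8.35815e+11 − 1/4.95827e+12)) m/s ≈ 1.258e+04 m/s = 2.654 AU/year.
vₐ = √(GM · (2/rₐ − 1/a)) = √(7.221e+19 · (2/9.08072e+12 − 1/4.95827e+12)) m/s ≈ 1158 m/s = 0.2442 AU/year.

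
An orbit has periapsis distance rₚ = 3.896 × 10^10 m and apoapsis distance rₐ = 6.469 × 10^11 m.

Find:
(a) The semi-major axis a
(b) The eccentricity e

(a) a = (rₚ + rₐ) / 2 = (3.896e+10 + 6.469e+11) / 2 ≈ 3.429e+11 m = 3.429 × 10^11 m.
(b) e = (rₐ − rₚ) / (rₐ + rₚ) = (6.469e+11 − 3.896e+10) / (6.469e+11 + 3.896e+10) ≈ 0.8864.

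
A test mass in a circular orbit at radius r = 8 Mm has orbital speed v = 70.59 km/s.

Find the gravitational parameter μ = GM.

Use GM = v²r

Convert to SI: r = 8 Mm = 8e+06 m; v = 70.59 km/s = 70590 m/s.
For a circular orbit v² = GM/r, so GM = v² · r.
GM = (70590)² · 8e+06 m³/s² ≈ 3.986e+16 m³/s² = 3.986 × 10^16 m³/s².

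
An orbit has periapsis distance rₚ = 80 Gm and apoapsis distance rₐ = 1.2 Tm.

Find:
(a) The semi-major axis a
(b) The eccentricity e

Convert to SI: rₚ = 80 Gm = 8e+10 m; rₐ = 1.2 Tm = 1.2e+12 m.
(a) a = (rₚ + rₐ) / 2 = (8e+10 + 1.2e+12) / 2 ≈ 6.4e+11 m = 640 Gm.
(b) e = (rₐ − rₚ) / (rₐ + rₚ) = (1.2e+12 − 8e+10) / (1.2e+12 + 8e+10) ≈ 0.875.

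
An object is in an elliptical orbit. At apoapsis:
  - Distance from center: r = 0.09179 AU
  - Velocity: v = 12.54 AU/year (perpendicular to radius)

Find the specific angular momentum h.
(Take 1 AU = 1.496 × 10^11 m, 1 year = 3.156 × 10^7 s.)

Convert to SI: r = 0.09179 AU = 1.37318e+10 m; v = 12.54 AU/year = 59441.8 m/s.
With v perpendicular to r, h = r · v.
h = 1.37318e+10 · 59441.8 m²/s ≈ 8.162e+14 m²/s.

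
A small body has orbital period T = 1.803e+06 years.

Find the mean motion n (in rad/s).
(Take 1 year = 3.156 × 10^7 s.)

Convert to SI: T = 1.803e+06 years = 5.69027e+13 s.
n = 2π / T.
n = 2π / 5.69027e+13 s ≈ 1.104e-13 rad/s.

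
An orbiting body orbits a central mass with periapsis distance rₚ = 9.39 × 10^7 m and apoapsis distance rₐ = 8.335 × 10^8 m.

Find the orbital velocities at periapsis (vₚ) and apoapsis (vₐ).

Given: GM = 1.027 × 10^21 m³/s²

Use the vis-viva equation v² = GM(2/r − 1/a) with a = (rₚ + rₐ)/2 = (9.39e+07 + 8.335e+08)/2 = 4.637e+08 m.
vₚ = √(GM · (2/rₚ − 1/a)) = √(1.027e+21 · (2/9.39e+07 − 1/4.637e+08)) m/s ≈ 4.434e+06 m/s = 4434 km/s.
vₐ = √(GM · (2/rₐ − 1/a)) = √(1.027e+21 · (2/8.335e+08 − 1/4.637e+08)) m/s ≈ 4.995e+05 m/s = 499.5 km/s.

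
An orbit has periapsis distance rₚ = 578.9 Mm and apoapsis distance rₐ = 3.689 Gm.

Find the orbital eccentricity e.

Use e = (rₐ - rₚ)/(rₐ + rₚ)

Convert to SI: rₚ = 578.9 Mm = 5.789e+08 m; rₐ = 3.689 Gm = 3.689e+09 m.
e = (rₐ − rₚ) / (rₐ + rₚ).
e = (3.689e+09 − 5.789e+08) / (3.689e+09 + 5.789e+08) = 3.1101e+09 / 4.2679e+09 ≈ 0.7287.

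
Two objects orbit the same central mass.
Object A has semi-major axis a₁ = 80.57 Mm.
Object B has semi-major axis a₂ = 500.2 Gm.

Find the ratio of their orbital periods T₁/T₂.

Convert to SI: a₁ = 80.57 Mm = 8.057e+07 m; a₂ = 500.2 Gm = 5.002e+11 m.
From Kepler's third law, (T₁/T₂)² = (a₁/a₂)³, so T₁/T₂ = (a₁/a₂)^(3/2).
a₁/a₂ = 8.057e+07 / 5.002e+11 = 0.000161076.
T₁/T₂ = (0.000161076)^(3/2) ≈ 2.044e-06.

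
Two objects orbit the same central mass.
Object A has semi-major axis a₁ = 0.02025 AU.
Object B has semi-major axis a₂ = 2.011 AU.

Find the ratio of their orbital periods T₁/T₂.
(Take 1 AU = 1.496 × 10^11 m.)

Convert to SI: a₁ = 0.02025 AU = 3.0294e+09 m; a₂ = 2.011 AU = 3.00846e+11 m.
From Kepler's third law, (T₁/T₂)² = (a₁/a₂)³, so T₁/T₂ = (a₁/a₂)^(3/2).
a₁/a₂ = 3.0294e+09 / 3.00846e+11 = 0.0100696.
T₁/T₂ = (0.0100696)^(3/2) ≈ 0.00101.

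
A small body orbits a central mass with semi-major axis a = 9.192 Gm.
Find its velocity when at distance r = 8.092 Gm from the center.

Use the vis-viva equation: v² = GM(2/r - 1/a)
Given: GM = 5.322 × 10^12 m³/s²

Convert to SI: a = 9.192 Gm = 9.192e+09 m; r = 8.092 Gm = 8.092e+09 m.
Vis-viva: v = √(GM · (2/r − 1/a)).
2/r − 1/a = 2/8.092e+09 − 1/9.192e+09 = 1.38367e-10 m⁻¹.
v = √(5.322e+12 · 1.38367e-10) m/s ≈ 27.14 m/s = 27.14 m/s.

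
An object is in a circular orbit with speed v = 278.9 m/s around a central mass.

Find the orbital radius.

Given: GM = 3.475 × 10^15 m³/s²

For a circular orbit, v² = GM / r, so r = GM / v².
r = 3.475e+15 / (278.9)² m ≈ 4.467e+10 m = 4.467 × 10^10 m.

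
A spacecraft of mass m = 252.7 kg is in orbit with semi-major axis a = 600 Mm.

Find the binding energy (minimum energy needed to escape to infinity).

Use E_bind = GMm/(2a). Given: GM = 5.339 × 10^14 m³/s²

Convert to SI: a = 600 Mm = 6e+08 m.
Total orbital energy is E = −GMm/(2a); binding energy is E_bind = −E = GMm/(2a).
E_bind = 5.339e+14 · 252.7 / (2 · 6e+08) J ≈ 1.124e+08 J = 112.4 MJ.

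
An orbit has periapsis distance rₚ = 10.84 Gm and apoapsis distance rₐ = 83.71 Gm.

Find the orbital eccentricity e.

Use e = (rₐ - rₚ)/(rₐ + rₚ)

Convert to SI: rₚ = 10.84 Gm = 1.084e+10 m; rₐ = 83.71 Gm = 8.371e+10 m.
e = (rₐ − rₚ) / (rₐ + rₚ).
e = (8.371e+10 − 1.084e+10) / (8.371e+10 + 1.084e+10) = 7.287e+10 / 9.455e+10 ≈ 0.7707.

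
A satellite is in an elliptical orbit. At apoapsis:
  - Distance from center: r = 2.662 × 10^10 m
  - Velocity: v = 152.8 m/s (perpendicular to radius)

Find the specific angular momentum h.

With v perpendicular to r, h = r · v.
h = 2.662e+10 · 152.8 m²/s ≈ 4.068e+12 m²/s.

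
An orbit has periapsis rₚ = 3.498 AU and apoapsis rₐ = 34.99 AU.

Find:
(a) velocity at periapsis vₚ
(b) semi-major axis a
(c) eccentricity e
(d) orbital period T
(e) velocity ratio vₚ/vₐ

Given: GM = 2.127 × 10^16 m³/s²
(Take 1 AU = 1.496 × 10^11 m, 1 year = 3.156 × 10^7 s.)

Convert to SI: rₚ = 3.498 AU = 5.23301e+11 m; rₐ = 34.99 AU = 5.2345e+12 m.
(a) With a = (rₚ + rₐ)/2 = 2.8789e+12 m, vₚ = √(GM (2/rₚ − 1/a)) = √(2.127e+16 · (2/5.23301e+11 − 1/2.8789e+12)) m/s ≈ 271.9 m/s
(b) a = (rₚ + rₐ)/2 = (5.23301e+11 + 5.2345e+12)/2 ≈ 2.879e+12 m
(c) e = (rₐ − rₚ)/(rₐ + rₚ) = (5.2345e+12 − 5.23301e+11)/(5.2345e+12 + 5.23301e+11) ≈ 0.8182
(d) With a = (rₚ + rₐ)/2 = 2.8789e+12 m, T = 2π √(a³/GM) = 2π √((2.8789e+12)³/2.127e+16) s ≈ 2.104e+11 s
(e) Conservation of angular momentum (rₚvₚ = rₐvₐ) gives vₚ/vₐ = rₐ/rₚ = 5.2345e+12/5.23301e+11 ≈ 10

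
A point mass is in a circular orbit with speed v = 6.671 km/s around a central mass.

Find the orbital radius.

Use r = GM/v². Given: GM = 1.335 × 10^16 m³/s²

Convert to SI: v = 6.671 km/s = 6671 m/s.
For a circular orbit, v² = GM / r, so r = GM / v².
r = 1.335e+16 / (6671)² m ≈ 3e+08 m = 300 Mm.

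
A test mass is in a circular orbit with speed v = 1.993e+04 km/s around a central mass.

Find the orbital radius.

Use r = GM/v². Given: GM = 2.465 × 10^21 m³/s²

Convert to SI: v = 1.993e+04 km/s = 1.993e+07 m/s.
For a circular orbit, v² = GM / r, so r = GM / v².
r = 2.465e+21 / (1.993e+07)² m ≈ 6.206e+06 m = 6.206 × 10^6 m.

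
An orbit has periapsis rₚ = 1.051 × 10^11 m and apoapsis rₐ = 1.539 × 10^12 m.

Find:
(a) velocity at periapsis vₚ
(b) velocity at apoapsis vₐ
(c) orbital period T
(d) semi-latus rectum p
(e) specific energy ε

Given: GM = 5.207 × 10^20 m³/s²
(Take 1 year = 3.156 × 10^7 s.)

(a) With a = (rₚ + rₐ)/2 = 8.2205e+11 m, vₚ = √(GM (2/rₚ − 1/a)) = √(5.207e+20 · (2/1.051e+11 − 1/8.2205e+11)) m/s ≈ 9.631e+04 m/s
(b) With a = (rₚ + rₐ)/2 = 8.2205e+11 m, vₐ = √(GM (2/rₐ − 1/a)) = √(5.207e+20 · (2/1.539e+12 − 1/8.2205e+11)) m/s ≈ 6577 m/s
(c) With a = (rₚ + rₐ)/2 = 8.2205e+11 m, T = 2π √(a³/GM) = 2π √((8.2205e+11)³/5.207e+20) s ≈ 2.052e+08 s
(d) From a = (rₚ + rₐ)/2 = 8.2205e+11 m and e = (rₐ − rₚ)/(rₐ + rₚ) = 0.872149, p = a(1 − e²) = 8.2205e+11 · (1 − (0.872149)²) ≈ 1.968e+11 m
(e) With a = (rₚ + rₐ)/2 = 8.2205e+11 m, ε = −GM/(2a) = −5.207e+20/(2 · 8.2205e+11) J/kg ≈ -3.167e+08 J/kg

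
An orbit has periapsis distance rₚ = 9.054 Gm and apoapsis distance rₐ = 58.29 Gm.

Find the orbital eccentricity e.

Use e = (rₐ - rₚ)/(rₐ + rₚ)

Convert to SI: rₚ = 9.054 Gm = 9.054e+09 m; rₐ = 58.29 Gm = 5.829e+10 m.
e = (rₐ − rₚ) / (rₐ + rₚ).
e = (5.829e+10 − 9.054e+09) / (5.829e+10 + 9.054e+09) = 4.9236e+10 / 6.7344e+10 ≈ 0.7311.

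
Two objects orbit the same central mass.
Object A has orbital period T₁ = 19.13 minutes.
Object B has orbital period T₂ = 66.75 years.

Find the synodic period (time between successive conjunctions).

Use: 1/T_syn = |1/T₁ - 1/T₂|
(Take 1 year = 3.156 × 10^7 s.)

Convert to SI: T₁ = 19.13 minutes = 1147.8 s; T₂ = 66.75 years = 2.10663e+09 s.
T_syn = |T₁ · T₂ / (T₁ − T₂)|.
T_syn = |1147.8 · 2.10663e+09 / (1147.8 − 2.10663e+09)| s ≈ 1148 s = 19.13 minutes.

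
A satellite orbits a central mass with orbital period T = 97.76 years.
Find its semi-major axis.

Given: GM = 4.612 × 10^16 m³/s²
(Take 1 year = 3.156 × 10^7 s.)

Convert to SI: T = 97.76 years = 3.08531e+09 s.
Invert Kepler's third law: a = (GM · T² / (4π²))^(1/3).
Substituting T = 3.08531e+09 s and GM = 4.612e+16 m³/s²:
a = (4.612e+16 · (3.08531e+09)² / (4π²))^(1/3) m
a ≈ 2.232e+11 m = 2.232 × 10^11 m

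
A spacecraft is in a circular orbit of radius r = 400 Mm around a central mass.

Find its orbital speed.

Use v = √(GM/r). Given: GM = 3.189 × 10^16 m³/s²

Convert to SI: r = 400 Mm = 4e+08 m.
For a circular orbit, gravity supplies the centripetal force, so v = √(GM / r).
v = √(3.189e+16 / 4e+08) m/s ≈ 8929 m/s = 8.929 km/s.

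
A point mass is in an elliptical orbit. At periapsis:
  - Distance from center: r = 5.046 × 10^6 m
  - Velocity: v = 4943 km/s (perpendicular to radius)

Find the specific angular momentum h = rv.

Convert to SI: v = 4943 km/s = 4.943e+06 m/s.
With v perpendicular to r, h = r · v.
h = 5.046e+06 · 4.943e+06 m²/s ≈ 2.494e+13 m²/s.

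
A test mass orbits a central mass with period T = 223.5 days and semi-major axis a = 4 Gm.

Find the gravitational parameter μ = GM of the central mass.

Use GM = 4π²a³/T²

Convert to SI: T = 223.5 days = 1.93104e+07 s; a = 4 Gm = 4e+09 m.
GM = 4π² · a³ / T².
GM = 4π² · (4e+09)³ / (1.93104e+07)² m³/s² ≈ 6.776e+15 m³/s² = 6.776 × 10^15 m³/s².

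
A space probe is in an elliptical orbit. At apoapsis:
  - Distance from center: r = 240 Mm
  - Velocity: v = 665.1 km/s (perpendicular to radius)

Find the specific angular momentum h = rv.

Convert to SI: r = 240 Mm = 2.4e+08 m; v = 665.1 km/s = 665100 m/s.
With v perpendicular to r, h = r · v.
h = 2.4e+08 · 665100 m²/s ≈ 1.596e+14 m²/s.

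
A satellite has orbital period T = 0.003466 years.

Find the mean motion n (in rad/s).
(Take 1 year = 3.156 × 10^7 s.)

Convert to SI: T = 0.003466 years = 109387 s.
n = 2π / T.
n = 2π / 109387 s ≈ 5.744e-05 rad/s.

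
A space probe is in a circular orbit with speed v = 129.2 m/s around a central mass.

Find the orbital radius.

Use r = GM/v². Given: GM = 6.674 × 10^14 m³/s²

For a circular orbit, v² = GM / r, so r = GM / v².
r = 6.674e+14 / (129.2)² m ≈ 3.998e+10 m = 39.98 Gm.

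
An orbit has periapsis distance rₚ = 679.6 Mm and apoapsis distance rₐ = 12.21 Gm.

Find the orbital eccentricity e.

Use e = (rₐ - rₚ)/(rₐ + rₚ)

Convert to SI: rₚ = 679.6 Mm = 6.796e+08 m; rₐ = 12.21 Gm = 1.221e+10 m.
e = (rₐ − rₚ) / (rₐ + rₚ).
e = (1.221e+10 − 6.796e+08) / (1.221e+10 + 6.796e+08) = 1.15304e+10 / 1.28896e+10 ≈ 0.8946.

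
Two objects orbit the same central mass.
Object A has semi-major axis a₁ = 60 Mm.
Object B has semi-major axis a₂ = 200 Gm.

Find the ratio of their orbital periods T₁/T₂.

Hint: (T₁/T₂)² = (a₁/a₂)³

Convert to SI: a₁ = 60 Mm = 6e+07 m; a₂ = 200 Gm = 2e+11 m.
From Kepler's third law, (T₁/T₂)² = (a₁/a₂)³, so T₁/T₂ = (a₁/a₂)^(3/2).
a₁/a₂ = 6e+07 / 2e+11 = 0.0003.
T₁/T₂ = (0.0003)^(3/2) ≈ 5.196e-06.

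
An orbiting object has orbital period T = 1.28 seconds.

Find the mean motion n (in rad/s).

n = 2π / T.
n = 2π / 1.28 s ≈ 4.909 rad/s.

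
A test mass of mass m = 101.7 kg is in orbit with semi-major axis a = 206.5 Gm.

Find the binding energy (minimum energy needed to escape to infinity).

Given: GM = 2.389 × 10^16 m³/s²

Convert to SI: a = 206.5 Gm = 2.065e+11 m.
Total orbital energy is E = −GMm/(2a); binding energy is E_bind = −E = GMm/(2a).
E_bind = 2.389e+16 · 101.7 / (2 · 2.065e+11) J ≈ 5.883e+06 J = 5.883 MJ.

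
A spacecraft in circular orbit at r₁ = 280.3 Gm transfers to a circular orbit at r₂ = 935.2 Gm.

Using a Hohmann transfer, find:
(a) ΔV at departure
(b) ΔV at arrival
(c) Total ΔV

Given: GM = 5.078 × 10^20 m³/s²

Convert to SI: r₁ = 280.3 Gm = 2.803e+11 m; r₂ = 935.2 Gm = 9.352e+11 m.
Transfer semi-major axis: a_t = (r₁ + r₂)/2 = (2.803e+11 + 9.352e+11)/2 = 6.0775e+11 m.
Circular speeds: v₁ = √(GM/r₁) = 42563.3 m/s, v₂ = √(GM/r₂) = 23302 m/s.
Transfer speeds (vis-viva v² = GM(2/r − 1/a_t)): v₁ᵗ = 52798.9 m/s, v₂ᵗ = 15825 m/s.
(a) ΔV₁ = |v₁ᵗ − v₁| ≈ 1.024e+04 m/s = 10.24 km/s.
(b) ΔV₂ = |v₂ − v₂ᵗ| ≈ 7477 m/s = 7.477 km/s.
(c) ΔV_total = ΔV₁ + ΔV₂ ≈ 1.771e+04 m/s = 17.71 km/s.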